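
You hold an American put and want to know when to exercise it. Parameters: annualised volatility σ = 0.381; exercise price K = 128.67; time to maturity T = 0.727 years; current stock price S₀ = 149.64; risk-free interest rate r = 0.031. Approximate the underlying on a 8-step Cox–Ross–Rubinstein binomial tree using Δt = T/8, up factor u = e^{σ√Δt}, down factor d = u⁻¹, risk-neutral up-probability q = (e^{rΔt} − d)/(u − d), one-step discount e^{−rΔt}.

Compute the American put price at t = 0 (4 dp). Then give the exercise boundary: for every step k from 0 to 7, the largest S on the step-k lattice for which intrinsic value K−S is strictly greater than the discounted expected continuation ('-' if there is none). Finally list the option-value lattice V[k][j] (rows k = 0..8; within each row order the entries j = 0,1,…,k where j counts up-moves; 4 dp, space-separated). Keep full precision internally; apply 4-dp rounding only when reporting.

Δt=0.09087  u=1.12171  d=0.89150  q=0.48357  discount=0.99719
step 8 (expiry): payoffs max(K−S,0) = 68.9661 53.5485 34.1496 9.7413 0.0000 0.0000 0.0000 0.0000 0.0000
step 7: (k=7,j=0): S=66.9705, (K−S)⁺=61.6995, hold=61.3375 ⇒ V=61.6995 exercise | (k=7,j=1): S=84.2645, (K−S)⁺=44.4055, hold=44.0435 ⇒ V=44.4055 exercise | (k=7,j=2): S=106.0244, (K−S)⁺=22.6456, hold=22.2836 ⇒ V=22.6456 exercise | (k=7,j=3): S=133.4035, (K−S)⁺=0.0000, hold=5.0165 ⇒ V=5.0165 continue | (k=7,j=4): S=167.8527, (K−S)⁺=0.0000, hold=0.0000 ⇒ V=0.0000 continue | (k=7,j=5): S=211.1978, (K−S)⁺=0.0000, hold=0.0000 ⇒ V=0.0000 continue | (k=7,j=6): S=265.7361, (K−S)⁺=0.0000, hold=0.0000 ⇒ V=0.0000 continue | (k=7,j=7): S=334.3580, (K−S)⁺=0.0000, hold=0.0000 ⇒ V=0.0000 continue  boundary S*=106.0244
step 6: (k=6,j=0): S=75.1215, (K−S)⁺=53.5485, hold=53.1865 ⇒ V=53.5485 exercise | (k=6,j=1): S=94.5204, (K−S)⁺=34.1496, hold=33.7877 ⇒ V=34.1496 exercise | (k=6,j=2): S=118.9287, (K−S)⁺=9.7413, hold=14.0809 ⇒ V=14.0809 continue | (k=6,j=3): S=149.6400, (K−S)⁺=0.0000, hold=2.5834 ⇒ V=2.5834 continue | (k=6,j=4): S=188.2820, (K−S)⁺=0.0000, hold=0.0000 ⇒ V=0.0000 continue | (k=6,j=5): S=236.9027, (K−S)⁺=0.0000, hold=0.0000 ⇒ V=0.0000 continue | (k=6,j=6): S=298.0789, (K−S)⁺=0.0000, hold=0.0000 ⇒ V=0.0000 continue  boundary S*=94.5204
step 5: (k=5,j=0): S=84.2645, (K−S)⁺=44.4055, hold=44.0435 ⇒ V=44.4055 exercise | (k=5,j=1): S=106.0244, (K−S)⁺=22.6456, hold=24.3762 ⇒ V=24.3762 continue | (k=5,j=2): S=133.4035, (K−S)⁺=0.0000, hold=8.4971 ⇒ V=8.4971 continue | (k=5,j=3): S=167.8527, (K−S)⁺=0.0000, hold=1.3304 ⇒ V=1.3304 continue | (k=5,j=4): S=211.1978, (K−S)⁺=0.0000, hold=0.0000 ⇒ V=0.0000 continue | (k=5,j=5): S=265.7361, (K−S)⁺=0.0000, hold=0.0000 ⇒ V=0.0000 continue  boundary S*=84.2645
step 4: (k=4,j=0): S=94.5204, (K−S)⁺=34.1496, hold=34.6222 ⇒ V=34.6222 continue | (k=4,j=1): S=118.9287, (K−S)⁺=9.7413, hold=16.6505 ⇒ V=16.6505 continue | (k=4,j=2): S=149.6400, (K−S)⁺=0.0000, hold=5.0173 ⇒ V=5.0173 continue | (k=4,j=3): S=188.2820, (K−S)⁺=0.0000, hold=0.6851 ⇒ V=0.6851 continue | (k=4,j=4): S=236.9027, (K−S)⁺=0.0000, hold=0.0000 ⇒ V=0.0000 continue  boundary S*=-
step 3: (k=3,j=0): S=106.0244, (K−S)⁺=22.6456, hold=25.8587 ⇒ V=25.8587 continue | (k=3,j=1): S=133.4035, (K−S)⁺=0.0000, hold=10.9940 ⇒ V=10.9940 continue | (k=3,j=2): S=167.8527, (K−S)⁺=0.0000, hold=2.9142 ⇒ V=2.9142 continue | (k=3,j=3): S=211.1978, (K−S)⁺=0.0000, hold=0.3528 ⇒ V=0.3528 continue  boundary S*=-
step 2: (k=2,j=0): S=118.9287, (K−S)⁺=9.7413, hold=18.6180 ⇒ V=18.6180 continue | (k=2,j=1): S=149.6400, (K−S)⁺=0.0000, hold=7.0669 ⇒ V=7.0669 continue | (k=2,j=2): S=188.2820, (K−S)⁺=0.0000, hold=1.6709 ⇒ V=1.6709 continue  boundary S*=-
step 1: (k=1,j=0): S=133.4035, (K−S)⁺=0.0000, hold=12.9955 ⇒ V=12.9955 continue | (k=1,j=1): S=167.8527, (K−S)⁺=0.0000, hold=4.4450 ⇒ V=4.4450 continue  boundary S*=-
step 0: (k=0,j=0): S=149.6400, (K−S)⁺=0.0000, hold=8.8358 ⇒ V=8.8358 continue  boundary S*=-

price = 8.8358
boundary = - - - - - 84.2645 94.5204 106.0244
tree:
8.8358
12.9955 4.4450
18.6180 7.0669 1.6709
25.8587 10.9940 2.9142 0.3528
34.6222 16.6505 5.0173 0.6851 0.0000
44.4055 24.3762 8.4971 1.3304 0.0000 0.0000
53.5485 34.1496 14.0809 2.5834 0.0000 0.0000 0.0000
61.6995 44.4055 22.6456 5.0165 0.0000 0.0000 0.0000 0.0000
68.9661 53.5485 34.1496 9.7413 0.0000 0.0000 0.0000 0.0000 0.0000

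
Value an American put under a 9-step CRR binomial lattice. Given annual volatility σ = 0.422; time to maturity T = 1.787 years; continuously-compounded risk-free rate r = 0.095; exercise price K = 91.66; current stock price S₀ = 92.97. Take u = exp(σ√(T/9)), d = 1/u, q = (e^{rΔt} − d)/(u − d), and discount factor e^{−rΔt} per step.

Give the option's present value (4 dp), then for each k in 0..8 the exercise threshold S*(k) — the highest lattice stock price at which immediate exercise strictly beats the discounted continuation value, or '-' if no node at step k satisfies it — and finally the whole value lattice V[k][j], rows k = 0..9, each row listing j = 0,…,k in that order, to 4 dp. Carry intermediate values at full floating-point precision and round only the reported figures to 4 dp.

price = 14.1916
boundary = - - - 52.8867 43.8209 52.8867 63.8281 52.8867 63.8281
tree:
14.1916
20.3999 8.6054
28.5371 13.1463 4.4524
38.7733 19.5211 7.3563 1.7569
47.8391 28.0432 11.8545 3.1983 0.4017
55.3508 38.7733 18.5213 5.7278 0.8245 0.0000
61.5749 47.8391 27.8319 10.0393 1.6921 0.0000 0.0000
66.7321 55.3508 38.7733 17.0825 3.4727 0.0000 0.0000 0.0000
71.0052 61.5749 47.8391 27.8319 7.1271 0.0000 0.0000 0.0000 0.0000
74.5459 66.7321 55.3508 38.7733 14.6269 0.0000 0.0000 0.0000 0.0000 0.0000

Δt=0.19856  u=1.20688  d=0.82858  q=0.50346  discount=0.98131
step 9 (expiry): payoffs max(K−S,0) = 74.5459 66.7321 55.3508 38.7733 14.6269 0.0000 0.0000 0.0000 0.0000 0.0000
step 8: (k=8,j=0): S=20.6548, (K−S)⁺=71.0052, hold=69.2925 ⇒ V=71.0052 exercise | (k=8,j=1): S=30.0851, (K−S)⁺=61.5749, hold=59.8622 ⇒ V=61.5749 exercise | (k=8,j=2): S=43.8209, (K−S)⁺=47.8391, hold=46.1263 ⇒ V=47.8391 exercise | (k=8,j=3): S=63.8281, (K−S)⁺=27.8319, hold=26.1191 ⇒ V=27.8319 exercise | (k=8,j=4): S=92.9700, (K−S)⁺=0.0000, hold=7.1271 ⇒ V=7.1271 continue | (k=8,j=5): S=135.4171, (K−S)⁺=0.0000, hold=0.0000 ⇒ V=0.0000 continue | (k=8,j=6): S=197.2442, (K−S)⁺=0.0000, hold=0.0000 ⇒ V=0.0000 continue | (k=8,j=7): S=287.2995, (K−S)⁺=0.0000, hold=0.0000 ⇒ V=0.0000 continue | (k=8,j=8): S=418.4712, (K−S)⁺=0.0000, hold=0.0000 ⇒ V=0.0000 continue  boundary S*=63.8281
step 7: (k=7,j=0): S=24.9279, (K−S)⁺=66.7321, hold=65.0194 ⇒ V=66.7321 exercise | (k=7,j=1): S=36.3092, (K−S)⁺=55.3508, hold=53.6381 ⇒ V=55.3508 exercise | (k=7,j=2): S=52.8867, (K−S)⁺=38.7733, hold=37.0605 ⇒ V=38.7733 exercise | (k=7,j=3): S=77.0331, (K−S)⁺=14.6269, hold=17.0825 ⇒ V=17.0825 continue | (k=7,j=4): S=112.2040, (K−S)⁺=0.0000, hold=3.4727 ⇒ V=3.4727 continue | (k=7,j=5): S=163.4327, (K−S)⁺=0.0000, hold=0.0000 ⇒ V=0.0000 continue | (k=7,j=6): S=238.0507, (K−S)⁺=0.0000, hold=0.0000 ⇒ V=0.0000 continue | (k=7,j=7): S=346.7370, (K−S)⁺=0.0000, hold=0.0000 ⇒ V=0.0000 continue  boundary S*=52.8867
step 6: (k=6,j=0): S=30.0851, (K−S)⁺=61.5749, hold=59.8622 ⇒ V=61.5749 exercise | (k=6,j=1): S=43.8209, (K−S)⁺=47.8391, hold=46.1263 ⇒ V=47.8391 exercise | (k=6,j=2): S=63.8281, (K−S)⁺=27.8319, hold=27.3323 ⇒ V=27.8319 exercise | (k=6,j=3): S=92.9700, (K−S)⁺=0.0000, hold=10.0393 ⇒ V=10.0393 continue | (k=6,j=4): S=135.4171, (K−S)⁺=0.0000, hold=1.6921 ⇒ V=1.6921 continue | (k=6,j=5): S=197.2442, (K−S)⁺=0.0000, hold=0.0000 ⇒ V=0.0000 continue | (k=6,j=6): S=287.2995, (K−S)⁺=0.0000, hold=0.0000 ⇒ V=0.0000 continue  boundary S*=63.8281
step 5: (k=5,j=0): S=36.3092, (K−S)⁺=55.3508, hold=53.6381 ⇒ V=55.3508 exercise | (k=5,j=1): S=52.8867, (K−S)⁺=38.7733, hold=37.0605 ⇒ V=38.7733 exercise | (k=5,j=2): S=77.0331, (K−S)⁺=14.6269, hold=18.5213 ⇒ V=18.5213 continue | (k=5,j=3): S=112.2040, (K−S)⁺=0.0000, hold=5.7278 ⇒ V=5.7278 continue | (k=5,j=4): S=163.4327, (K−S)⁺=0.0000, hold=0.8245 ⇒ V=0.8245 continue | (k=5,j=5): S=238.0507, (K−S)⁺=0.0000, hold=0.0000 ⇒ V=0.0000 continue  boundary S*=52.8867
step 4: (k=4,j=0): S=43.8209, (K−S)⁺=47.8391, hold=46.1263 ⇒ V=47.8391 exercise | (k=4,j=1): S=63.8281, (K−S)⁺=27.8319, hold=28.0432 ⇒ V=28.0432 continue | (k=4,j=2): S=92.9700, (K−S)⁺=0.0000, hold=11.8545 ⇒ V=11.8545 continue | (k=4,j=3): S=135.4171, (K−S)⁺=0.0000, hold=3.1983 ⇒ V=3.1983 continue | (k=4,j=4): S=197.2442, (K−S)⁺=0.0000, hold=0.4017 ⇒ V=0.4017 continue  boundary S*=43.8209
step 3: (k=3,j=0): S=52.8867, (K−S)⁺=38.7733, hold=37.1649 ⇒ V=38.7733 exercise | (k=3,j=1): S=77.0331, (K−S)⁺=14.6269, hold=19.5211 ⇒ V=19.5211 continue | (k=3,j=2): S=112.2040, (K−S)⁺=0.0000, hold=7.3563 ⇒ V=7.3563 continue | (k=3,j=3): S=163.4327, (K−S)⁺=0.0000, hold=1.7569 ⇒ V=1.7569 continue  boundary S*=52.8867
step 2: (k=2,j=0): S=63.8281, (K−S)⁺=27.8319, hold=28.5371 ⇒ V=28.5371 continue | (k=2,j=1): S=92.9700, (K−S)⁺=0.0000, hold=13.1463 ⇒ V=13.1463 continue | (k=2,j=2): S=135.4171, (K−S)⁺=0.0000, hold=4.4524 ⇒ V=4.4524 continue  boundary S*=-
step 1: (k=1,j=0): S=77.0331, (K−S)⁺=14.6269, hold=20.3999 ⇒ V=20.3999 continue | (k=1,j=1): S=112.2040, (K−S)⁺=0.0000, hold=8.6054 ⇒ V=8.6054 continue  boundary S*=-
step 0: (k=0,j=0): S=92.9700, (K−S)⁺=0.0000, hold=14.1916 ⇒ V=14.1916 continue  boundary S*=-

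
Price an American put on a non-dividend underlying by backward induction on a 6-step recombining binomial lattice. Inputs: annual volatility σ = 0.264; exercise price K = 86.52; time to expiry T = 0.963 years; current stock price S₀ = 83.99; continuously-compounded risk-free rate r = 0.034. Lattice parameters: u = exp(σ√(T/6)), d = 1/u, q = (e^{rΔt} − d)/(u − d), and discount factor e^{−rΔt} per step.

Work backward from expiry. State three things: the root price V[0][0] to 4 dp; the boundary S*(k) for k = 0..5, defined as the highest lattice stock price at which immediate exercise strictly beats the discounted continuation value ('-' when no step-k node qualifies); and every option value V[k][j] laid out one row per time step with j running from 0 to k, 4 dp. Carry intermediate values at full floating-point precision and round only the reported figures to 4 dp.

params: Δt=0.16050 u=1.11156 d=0.89964 q=0.49940 e^(-rΔt)=0.99456
t_6 payoffs: 41.9924 31.5032 18.5431 2.5300 0.0000 0.0000 0.0000
t_5: node(5,0) S=49.4951 payoff=37.0249 vs cont=36.5541 → 37.0249 [stop]  node(5,1) S=61.1545 payoff=25.3655 vs cont=24.8947 → 25.3655 [stop]  node(5,2) S=75.5604 payoff=10.9596 vs cont=10.4887 → 10.9596 [stop]  node(5,3) S=93.3600 payoff=0.0000 vs cont=1.2596 → 1.2596 [wait]  node(5,4) S=115.3525 payoff=0.0000 vs cont=0.0000 → 0.0000 [wait]  node(5,5) S=142.5257 payoff=0.0000 vs cont=0.0000 → 0.0000 [wait]  ⇒ S*(5)=75.5604
t_4: node(4,0) S=55.0168 payoff=31.5032 vs cont=31.0324 → 31.5032 [stop]  node(4,1) S=67.9769 payoff=18.5431 vs cont=18.0722 → 18.5431 [stop]  node(4,2) S=83.9900 payoff=2.5300 vs cont=6.0821 → 6.0821 [wait]  node(4,3) S=103.7752 payoff=0.0000 vs cont=0.6271 → 0.6271 [wait]  node(4,4) S=128.2212 payoff=0.0000 vs cont=0.0000 → 0.0000 [wait]  ⇒ S*(4)=67.9769
t_3: node(3,0) S=61.1545 payoff=25.3655 vs cont=24.8947 → 25.3655 [stop]  node(3,1) S=75.5604 payoff=10.9596 vs cont=12.2530 → 12.2530 [wait]  node(3,2) S=93.3600 payoff=0.0000 vs cont=3.3396 → 3.3396 [wait]  node(3,3) S=115.3525 payoff=0.0000 vs cont=0.3122 → 0.3122 [wait]  ⇒ S*(3)=61.1545
t_2: node(2,0) S=67.9769 payoff=18.5431 vs cont=18.7147 → 18.7147 [wait]  node(2,1) S=83.9900 payoff=2.5300 vs cont=7.7591 → 7.7591 [wait]  node(2,2) S=103.7752 payoff=0.0000 vs cont=1.8178 → 1.8178 [wait]  ⇒ S*(2)=-
t_1: node(1,0) S=75.5604 payoff=10.9596 vs cont=13.1714 → 13.1714 [wait]  node(1,1) S=93.3600 payoff=0.0000 vs cont=4.7659 → 4.7659 [wait]  ⇒ S*(1)=-
t_0: node(0,0) S=83.9900 payoff=2.5300 vs cont=8.9248 → 8.9248 [wait]  ⇒ S*(0)=-

price = 8.9248
boundary = - - - 61.1545 67.9769 75.5604
tree:
8.9248
13.1714 4.7659
18.7147 7.7591 1.8178
25.3655 12.2530 3.3396 0.3122
31.5032 18.5431 6.0821 0.6271 0.0000
37.0249 25.3655 10.9596 1.2596 0.0000 0.0000
41.9924 31.5032 18.5431 2.5300 0.0000 0.0000 0.0000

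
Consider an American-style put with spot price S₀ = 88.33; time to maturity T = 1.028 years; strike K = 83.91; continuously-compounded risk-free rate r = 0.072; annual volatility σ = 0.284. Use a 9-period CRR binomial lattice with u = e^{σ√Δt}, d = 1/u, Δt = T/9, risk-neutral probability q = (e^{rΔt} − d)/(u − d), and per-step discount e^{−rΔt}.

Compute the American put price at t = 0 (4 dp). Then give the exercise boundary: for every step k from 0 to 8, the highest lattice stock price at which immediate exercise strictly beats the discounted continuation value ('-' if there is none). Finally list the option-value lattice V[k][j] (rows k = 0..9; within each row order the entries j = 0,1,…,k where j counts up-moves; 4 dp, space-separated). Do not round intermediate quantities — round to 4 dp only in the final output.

Δt=0.11422, u=1.10074, d=0.90848, q=0.51897, disc=e^(-rΔt)=0.99181
k=9 terminal: V=max(K-S,0) → 46.6756 38.7957 29.2482 17.6802 3.6640 0.0000 0.0000 0.0000 0.0000 0.0000
k=8: j=0 S=40.9854 intr=42.9246 cont=42.2373 V=42.9246[EX]; j=1 S=49.6592 intr=34.2508 cont=33.5636 V=34.2508[EX]; j=2 S=60.1685 intr=23.7415 cont=23.0543 V=23.7415[EX]; j=3 S=72.9019 intr=11.0081 cont=10.3209 V=11.0081[EX]; j=4 S=88.3300 intr=0.0000 cont=1.7480 V=1.7480[hold]; j=5 S=107.0232 intr=0.0000 cont=0.0000 V=0.0000[hold]; j=6 S=129.6724 intr=0.0000 cont=0.0000 V=0.0000[hold]; j=7 S=157.1148 intr=0.0000 cont=0.0000 V=0.0000[hold]; j=8 S=190.3649 intr=0.0000 cont=0.0000 V=0.0000[hold]  S*(8)=72.9019
k=7: j=0 S=45.1143 intr=38.7957 cont=38.1084 V=38.7957[EX]; j=1 S=54.6618 intr=29.2482 cont=28.5609 V=29.2482[EX]; j=2 S=66.2298 intr=17.6802 cont=16.9929 V=17.6802[EX]; j=3 S=80.2460 intr=3.6640 cont=6.1516 V=6.1516[hold]; j=4 S=97.2284 intr=0.0000 cont=0.8340 V=0.8340[hold]; j=5 S=117.8047 intr=0.0000 cont=0.0000 V=0.0000[hold]; j=6 S=142.7356 intr=0.0000 cont=0.0000 V=0.0000[hold]; j=7 S=172.9426 intr=0.0000 cont=0.0000 V=0.0000[hold]  S*(7)=66.2298
k=6: j=0 S=49.6592 intr=34.2508 cont=33.5636 V=34.2508[EX]; j=1 S=60.1685 intr=23.7415 cont=23.0543 V=23.7415[EX]; j=2 S=72.9019 intr=11.0081 cont=11.6013 V=11.6013[hold]; j=3 S=88.3300 intr=0.0000 cont=3.3641 V=3.3641[hold]; j=4 S=107.0232 intr=0.0000 cont=0.3979 V=0.3979[hold]; j=5 S=129.6724 intr=0.0000 cont=0.0000 V=0.0000[hold]; j=6 S=157.1148 intr=0.0000 cont=0.0000 V=0.0000[hold]  S*(6)=60.1685
k=5: j=0 S=54.6618 intr=29.2482 cont=28.5609 V=29.2482[EX]; j=1 S=66.2298 intr=17.6802 cont=17.2982 V=17.6802[EX]; j=2 S=80.2460 intr=3.6640 cont=7.2664 V=7.2664[hold]; j=3 S=97.2284 intr=0.0000 cont=1.8098 V=1.8098[hold]; j=4 S=117.8047 intr=0.0000 cont=0.1898 V=0.1898[hold]; j=5 S=142.7356 intr=0.0000 cont=0.0000 V=0.0000[hold]  S*(5)=66.2298
k=4: j=0 S=60.1685 intr=23.7415 cont=23.0543 V=23.7415[EX]; j=1 S=72.9019 intr=11.0081 cont=12.1751 V=12.1751[hold]; j=2 S=88.3300 intr=0.0000 cont=4.3982 V=4.3982[hold]; j=3 S=107.0232 intr=0.0000 cont=0.9611 V=0.9611[hold]; j=4 S=129.6724 intr=0.0000 cont=0.0906 V=0.0906[hold]  S*(4)=60.1685
k=3: j=0 S=66.2298 intr=17.6802 cont=17.5936 V=17.6802[EX]; j=1 S=80.2460 intr=3.6640 cont=8.0725 V=8.0725[hold]; j=2 S=97.2284 intr=0.0000 cont=2.5930 V=2.5930[hold]; j=3 S=117.8047 intr=0.0000 cont=0.5051 V=0.5051[hold]  S*(3)=66.2298
k=2: j=0 S=72.9019 intr=11.0081 cont=12.5900 V=12.5900[hold]; j=1 S=88.3300 intr=0.0000 cont=5.1860 V=5.1860[hold]; j=2 S=107.0232 intr=0.0000 cont=1.4971 V=1.4971[hold]  S*(2)=-
k=1: j=0 S=80.2460 intr=3.6640 cont=8.6759 V=8.6759[hold]; j=1 S=97.2284 intr=0.0000 cont=3.2447 V=3.2447[hold]  S*(1)=-
k=0: j=0 S=88.3300 intr=0.0000 cont=5.8093 V=5.8093[hold]  S*(0)=-

price = 5.8093
boundary = - - - 66.2298 60.1685 66.2298 60.1685 66.2298 72.9019
tree:
5.8093
8.6759 3.2447
12.5900 5.1860 1.4971
17.6802 8.0725 2.5930 0.5051
23.7415 12.1751 4.3982 0.9611 0.0906
29.2482 17.6802 7.2664 1.8098 0.1898 0.0000
34.2508 23.7415 11.6013 3.3641 0.3979 0.0000 0.0000
38.7957 29.2482 17.6802 6.1516 0.8340 0.0000 0.0000 0.0000
42.9246 34.2508 23.7415 11.0081 1.7480 0.0000 0.0000 0.0000 0.0000
46.6756 38.7957 29.2482 17.6802 3.6640 0.0000 0.0000 0.0000 0.0000 0.0000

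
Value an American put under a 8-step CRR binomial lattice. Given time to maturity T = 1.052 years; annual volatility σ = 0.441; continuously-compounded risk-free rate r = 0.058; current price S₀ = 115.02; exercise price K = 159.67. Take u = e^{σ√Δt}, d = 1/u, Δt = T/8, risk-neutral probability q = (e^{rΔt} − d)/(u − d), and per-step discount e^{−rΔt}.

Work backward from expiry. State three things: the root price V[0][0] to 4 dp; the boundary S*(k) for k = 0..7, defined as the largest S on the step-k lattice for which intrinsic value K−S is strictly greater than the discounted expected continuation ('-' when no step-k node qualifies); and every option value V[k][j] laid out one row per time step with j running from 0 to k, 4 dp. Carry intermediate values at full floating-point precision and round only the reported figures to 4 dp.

price = 48.1315
boundary = - 98.0215 83.5351 98.0215 83.5351 98.0215 115.0200 134.9664
tree:
48.1315
61.6485 34.4788
76.1349 46.9663 21.7079
88.4803 61.6485 32.0527 11.0201
99.0013 76.1349 45.5465 18.1703 3.5696
107.9674 88.4803 61.6485 29.0965 6.8065 0.1744
115.6084 99.0013 76.1349 44.6500 12.9710 0.3405 0.0000
122.1201 107.9674 88.4803 61.6485 24.7036 0.6649 0.0000 0.0000
127.6696 115.6084 99.0013 76.1349 44.6500 1.2983 0.0000 0.0000 0.0000

Δt=0.13150  u=1.17342  d=0.85221  q=0.48394  discount=0.99240
step 8 (expiry): payoffs max(K−S,0) = 127.6696 115.6084 99.0013 76.1349 44.6500 1.2983 0.0000 0.0000 0.0000
step 7: (k=7,j=0): S=37.5499, (K−S)⁺=122.1201, hold=120.9070 ⇒ V=122.1201 exercise | (k=7,j=1): S=51.7026, (K−S)⁺=107.9674, hold=106.7542 ⇒ V=107.9674 exercise | (k=7,j=2): S=71.1897, (K−S)⁺=88.4803, hold=87.2672 ⇒ V=88.4803 exercise | (k=7,j=3): S=98.0215, (K−S)⁺=61.6485, hold=60.4354 ⇒ V=61.6485 exercise | (k=7,j=4): S=134.9664, (K−S)⁺=24.7036, hold=23.4905 ⇒ V=24.7036 exercise | (k=7,j=5): S=185.8360, (K−S)⁺=0.0000, hold=0.6649 ⇒ V=0.6649 continue | (k=7,j=6): S=255.8787, (K−S)⁺=0.0000, hold=0.0000 ⇒ V=0.0000 continue | (k=7,j=7): S=352.3210, (K−S)⁺=0.0000, hold=0.0000 ⇒ V=0.0000 continue  boundary S*=134.9664
step 6: (k=6,j=0): S=44.0616, (K−S)⁺=115.6084, hold=114.3952 ⇒ V=115.6084 exercise | (k=6,j=1): S=60.6687, (K−S)⁺=99.0013, hold=97.7881 ⇒ V=99.0013 exercise | (k=6,j=2): S=83.5351, (K−S)⁺=76.1349, hold=74.9217 ⇒ V=76.1349 exercise | (k=6,j=3): S=115.0200, (K−S)⁺=44.6500, hold=43.4368 ⇒ V=44.6500 exercise | (k=6,j=4): S=158.3717, (K−S)⁺=1.2983, hold=12.9710 ⇒ V=12.9710 continue | (k=6,j=5): S=218.0630, (K−S)⁺=0.0000, hold=0.3405 ⇒ V=0.3405 continue | (k=6,j=6): S=300.2523, (K−S)⁺=0.0000, hold=0.0000 ⇒ V=0.0000 continue  boundary S*=115.0200
step 5: (k=5,j=0): S=51.7026, (K−S)⁺=107.9674, hold=106.7542 ⇒ V=107.9674 exercise | (k=5,j=1): S=71.1897, (K−S)⁺=88.4803, hold=87.2672 ⇒ V=88.4803 exercise | (k=5,j=2): S=98.0215, (K−S)⁺=61.6485, hold=60.4354 ⇒ V=61.6485 exercise | (k=5,j=3): S=134.9664, (K−S)⁺=24.7036, hold=29.0965 ⇒ V=29.0965 continue | (k=5,j=4): S=185.8360, (K−S)⁺=0.0000, hold=6.8065 ⇒ V=6.8065 continue | (k=5,j=5): S=255.8787, (K−S)⁺=0.0000, hold=0.1744 ⇒ V=0.1744 continue  boundary S*=98.0215
step 4: (k=4,j=0): S=60.6687, (K−S)⁺=99.0013, hold=97.7881 ⇒ V=99.0013 exercise | (k=4,j=1): S=83.5351, (K−S)⁺=76.1349, hold=74.9217 ⇒ V=76.1349 exercise | (k=4,j=2): S=115.0200, (K−S)⁺=44.6500, hold=45.5465 ⇒ V=45.5465 continue | (k=4,j=3): S=158.3717, (K−S)⁺=1.2983, hold=18.1703 ⇒ V=18.1703 continue | (k=4,j=4): S=218.0630, (K−S)⁺=0.0000, hold=3.5696 ⇒ V=3.5696 continue  boundary S*=83.5351
step 3: (k=3,j=0): S=71.1897, (K−S)⁺=88.4803, hold=87.2672 ⇒ V=88.4803 exercise | (k=3,j=1): S=98.0215, (K−S)⁺=61.6485, hold=60.8659 ⇒ V=61.6485 exercise | (k=3,j=2): S=134.9664, (K−S)⁺=24.7036, hold=32.0527 ⇒ V=32.0527 continue | (k=3,j=3): S=185.8360, (K−S)⁺=0.0000, hold=11.0201 ⇒ V=11.0201 continue  boundary S*=98.0215
step 2: (k=2,j=0): S=83.5351, (K−S)⁺=76.1349, hold=74.9217 ⇒ V=76.1349 exercise | (k=2,j=1): S=115.0200, (K−S)⁺=44.6500, hold=46.9663 ⇒ V=46.9663 continue | (k=2,j=2): S=158.3717, (K−S)⁺=1.2983, hold=21.7079 ⇒ V=21.7079 continue  boundary S*=83.5351
step 1: (k=1,j=0): S=98.0215, (K−S)⁺=61.6485, hold=61.5478 ⇒ V=61.6485 exercise | (k=1,j=1): S=134.9664, (K−S)⁺=24.7036, hold=34.4788 ⇒ V=34.4788 continue  boundary S*=98.0215
step 0: (k=0,j=0): S=115.0200, (K−S)⁺=44.6500, hold=48.1315 ⇒ V=48.1315 continue  boundary S*=-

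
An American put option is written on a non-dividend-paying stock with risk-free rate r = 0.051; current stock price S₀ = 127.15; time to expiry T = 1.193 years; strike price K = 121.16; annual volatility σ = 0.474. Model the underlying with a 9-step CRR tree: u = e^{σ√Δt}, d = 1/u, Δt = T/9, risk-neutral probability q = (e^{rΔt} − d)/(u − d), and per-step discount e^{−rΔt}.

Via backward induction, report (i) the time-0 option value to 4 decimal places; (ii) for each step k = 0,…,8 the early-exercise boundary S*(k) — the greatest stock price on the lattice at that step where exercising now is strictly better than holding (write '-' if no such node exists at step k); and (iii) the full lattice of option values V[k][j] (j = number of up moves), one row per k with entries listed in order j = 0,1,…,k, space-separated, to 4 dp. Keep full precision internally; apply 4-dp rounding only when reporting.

price = 19.8644
boundary = - - - - 63.7563 53.6507 63.7563 75.7655 90.0368
tree:
19.8644
27.0655 12.2364
35.8791 17.7686 6.3331
46.1364 25.1217 9.9438 2.4567
57.4037 34.4155 15.2695 4.2348 0.5383
67.5093 45.4249 22.8111 7.2021 1.0352 0.0000
76.0132 57.4037 32.9123 12.0391 1.9910 0.0000 0.0000
83.1692 67.5093 45.3945 19.6684 3.8292 0.0000 0.0000 0.0000
89.1909 76.0132 57.4037 31.1232 7.3646 0.0000 0.0000 0.0000 0.0000
94.2582 83.1692 67.5093 45.3945 14.1639 0.0000 0.0000 0.0000 0.0000 0.0000

Δt=0.13256  u=1.18836  d=0.84150  q=0.47652  discount=0.99326
step 9 (expiry): payoffs max(K−S,0) = 94.2582 83.1692 67.5093 45.3945 14.1639 0.0000 0.0000 0.0000 0.0000 0.0000
step 8: (k=8,j=0): S=31.9691, (K−S)⁺=89.1909, hold=88.3746 ⇒ V=89.1909 exercise | (k=8,j=1): S=45.1468, (K−S)⁺=76.0132, hold=75.1969 ⇒ V=76.0132 exercise | (k=8,j=2): S=63.7563, (K−S)⁺=57.4037, hold=56.5874 ⇒ V=57.4037 exercise | (k=8,j=3): S=90.0368, (K−S)⁺=31.1232, hold=30.3069 ⇒ V=31.1232 exercise | (k=8,j=4): S=127.1500, (K−S)⁺=0.0000, hold=7.3646 ⇒ V=7.3646 continue | (k=8,j=5): S=179.5614, (K−S)⁺=0.0000, hold=0.0000 ⇒ V=0.0000 continue | (k=8,j=6): S=253.5768, (K−S)⁺=0.0000, hold=0.0000 ⇒ V=0.0000 continue | (k=8,j=7): S=358.1014, (K−S)⁺=0.0000, hold=0.0000 ⇒ V=0.0000 continue | (k=8,j=8): S=505.7112, (K−S)⁺=0.0000, hold=0.0000 ⇒ V=0.0000 continue  boundary S*=90.0368
step 7: (k=7,j=0): S=37.9908, (K−S)⁺=83.1692, hold=82.3529 ⇒ V=83.1692 exercise | (k=7,j=1): S=53.6507, (K−S)⁺=67.5093, hold=66.6930 ⇒ V=67.5093 exercise | (k=7,j=2): S=75.7655, (K−S)⁺=45.3945, hold=44.5782 ⇒ V=45.3945 exercise | (k=7,j=3): S=106.9961, (K−S)⁺=14.1639, hold=19.6684 ⇒ V=19.6684 continue | (k=7,j=4): S=151.1001, (K−S)⁺=0.0000, hold=3.8292 ⇒ V=3.8292 continue | (k=7,j=5): S=213.3837, (K−S)⁺=0.0000, hold=0.0000 ⇒ V=0.0000 continue | (k=7,j=6): S=301.3407, (K−S)⁺=0.0000, hold=0.0000 ⇒ V=0.0000 continue | (k=7,j=7): S=425.5536, (K−S)⁺=0.0000, hold=0.0000 ⇒ V=0.0000 continue  boundary S*=75.7655
step 6: (k=6,j=0): S=45.1468, (K−S)⁺=76.0132, hold=75.1969 ⇒ V=76.0132 exercise | (k=6,j=1): S=63.7563, (K−S)⁺=57.4037, hold=56.5874 ⇒ V=57.4037 exercise | (k=6,j=2): S=90.0368, (K−S)⁺=31.1232, hold=32.9123 ⇒ V=32.9123 continue | (k=6,j=3): S=127.1500, (K−S)⁺=0.0000, hold=12.0391 ⇒ V=12.0391 continue | (k=6,j=4): S=179.5614, (K−S)⁺=0.0000, hold=1.9910 ⇒ V=1.9910 continue | (k=6,j=5): S=253.5768, (K−S)⁺=0.0000, hold=0.0000 ⇒ V=0.0000 continue | (k=6,j=6): S=358.1014, (K−S)⁺=0.0000, hold=0.0000 ⇒ V=0.0000 continue  boundary S*=63.7563
step 5: (k=5,j=0): S=53.6507, (K−S)⁺=67.5093, hold=66.6930 ⇒ V=67.5093 exercise | (k=5,j=1): S=75.7655, (K−S)⁺=45.3945, hold=45.4249 ⇒ V=45.4249 continue | (k=5,j=2): S=106.9961, (K−S)⁺=14.1639, hold=22.8111 ⇒ V=22.8111 continue | (k=5,j=3): S=151.1001, (K−S)⁺=0.0000, hold=7.2021 ⇒ V=7.2021 continue | (k=5,j=4): S=213.3837, (K−S)⁺=0.0000, hold=1.0352 ⇒ V=1.0352 continue | (k=5,j=5): S=301.3407, (K−S)⁺=0.0000, hold=0.0000 ⇒ V=0.0000 continue  boundary S*=53.6507
step 4: (k=4,j=0): S=63.7563, (K−S)⁺=57.4037, hold=56.6018 ⇒ V=57.4037 exercise | (k=4,j=1): S=90.0368, (K−S)⁺=31.1232, hold=34.4155 ⇒ V=34.4155 continue | (k=4,j=2): S=127.1500, (K−S)⁺=0.0000, hold=15.2695 ⇒ V=15.2695 continue | (k=4,j=3): S=179.5614, (K−S)⁺=0.0000, hold=4.2348 ⇒ V=4.2348 continue | (k=4,j=4): S=253.5768, (K−S)⁺=0.0000, hold=0.5383 ⇒ V=0.5383 continue  boundary S*=63.7563
step 3: (k=3,j=0): S=75.7655, (K−S)⁺=45.3945, hold=46.1364 ⇒ V=46.1364 continue | (k=3,j=1): S=106.9961, (K−S)⁺=14.1639, hold=25.1217 ⇒ V=25.1217 continue | (k=3,j=2): S=151.1001, (K−S)⁺=0.0000, hold=9.9438 ⇒ V=9.9438 continue | (k=3,j=3): S=213.3837, (K−S)⁺=0.0000, hold=2.4567 ⇒ V=2.4567 continue  boundary S*=-
step 2: (k=2,j=0): S=90.0368, (K−S)⁺=31.1232, hold=35.8791 ⇒ V=35.8791 continue | (k=2,j=1): S=127.1500, (K−S)⁺=0.0000, hold=17.7686 ⇒ V=17.7686 continue | (k=2,j=2): S=179.5614, (K−S)⁺=0.0000, hold=6.3331 ⇒ V=6.3331 continue  boundary S*=-
step 1: (k=1,j=0): S=106.9961, (K−S)⁺=14.1639, hold=27.0655 ⇒ V=27.0655 continue | (k=1,j=1): S=151.1001, (K−S)⁺=0.0000, hold=12.2364 ⇒ V=12.2364 continue  boundary S*=-
step 0: (k=0,j=0): S=127.1500, (K−S)⁺=0.0000, hold=19.8644 ⇒ V=19.8644 continue  boundary S*=-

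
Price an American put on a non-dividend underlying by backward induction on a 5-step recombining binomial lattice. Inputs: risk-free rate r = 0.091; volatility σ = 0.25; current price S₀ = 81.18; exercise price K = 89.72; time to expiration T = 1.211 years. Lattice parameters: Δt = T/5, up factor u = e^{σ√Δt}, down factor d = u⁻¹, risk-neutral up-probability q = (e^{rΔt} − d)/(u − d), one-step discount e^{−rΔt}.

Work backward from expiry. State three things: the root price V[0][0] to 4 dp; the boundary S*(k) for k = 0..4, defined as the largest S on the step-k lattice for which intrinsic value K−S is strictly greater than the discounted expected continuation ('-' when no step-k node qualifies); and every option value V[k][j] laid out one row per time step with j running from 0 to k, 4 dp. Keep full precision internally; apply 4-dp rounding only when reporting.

Δt=0.24220, u=1.13092, d=0.88423, q=0.55962, disc=e^(-rΔt)=0.97820
k=5 terminal: V=max(K-S,0) → 45.8384 33.5959 17.9380 0.0000 0.0000 0.0000
k=4: j=0 S=49.6268 intr=40.0932 cont=38.1374 V=40.0932[EX]; j=1 S=63.4721 intr=26.2479 cont=24.2921 V=26.2479[EX]; j=2 S=81.1800 intr=8.5400 cont=7.7274 V=8.5400[EX]; j=3 S=103.8282 intr=0.0000 cont=0.0000 V=0.0000[hold]; j=4 S=132.7951 intr=0.0000 cont=0.0000 V=0.0000[hold]  S*(4)=81.1800
k=3: j=0 S=56.1241 intr=33.5959 cont=31.6401 V=33.5959[EX]; j=1 S=71.7820 intr=17.9380 cont=15.9821 V=17.9380[EX]; j=2 S=91.8084 intr=0.0000 cont=3.6789 V=3.6789[hold]; j=3 S=117.4218 intr=0.0000 cont=0.0000 V=0.0000[hold]  S*(3)=71.7820
k=2: j=0 S=63.4721 intr=26.2479 cont=24.2921 V=26.2479[EX]; j=1 S=81.1800 intr=8.5400 cont=9.7413 V=9.7413[hold]; j=2 S=103.8282 intr=0.0000 cont=1.5848 V=1.5848[hold]  S*(2)=63.4721
k=1: j=0 S=71.7820 intr=17.9380 cont=16.6397 V=17.9380[EX]; j=1 S=91.8084 intr=0.0000 cont=5.0639 V=5.0639[hold]  S*(1)=71.7820
k=0: j=0 S=81.1800 intr=8.5400 cont=10.4995 V=10.4995[hold]  S*(0)=-

price = 10.4995
boundary = - 71.7820 63.4721 71.7820 81.1800
tree:
10.4995
17.9380 5.0639
26.2479 9.7413 1.5848
33.5959 17.9380 3.6789 0.0000
40.0932 26.2479 8.5400 0.0000 0.0000
45.8384 33.5959 17.9380 0.0000 0.0000 0.0000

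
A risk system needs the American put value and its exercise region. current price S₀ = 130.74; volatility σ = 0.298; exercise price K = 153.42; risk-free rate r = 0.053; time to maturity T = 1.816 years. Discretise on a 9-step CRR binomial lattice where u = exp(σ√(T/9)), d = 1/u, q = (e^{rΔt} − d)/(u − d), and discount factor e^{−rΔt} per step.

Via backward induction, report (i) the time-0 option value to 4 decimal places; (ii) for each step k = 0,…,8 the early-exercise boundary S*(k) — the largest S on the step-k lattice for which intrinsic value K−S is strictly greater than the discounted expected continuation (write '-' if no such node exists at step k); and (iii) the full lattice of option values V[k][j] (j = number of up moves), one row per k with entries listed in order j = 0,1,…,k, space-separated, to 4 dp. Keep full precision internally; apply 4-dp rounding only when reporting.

Δt=0.20178  u=1.14323  d=0.87471  q=0.50662  discount=0.98936
step 9 (expiry): payoffs max(K−S,0) = 114.2283 102.1971 86.4726 65.9209 39.0602 3.9537 0.0000 0.0000 0.0000 0.0000
step 8: (k=8,j=0): S=44.8053, (K−S)⁺=108.6147, hold=106.9828 ⇒ V=108.6147 exercise | (k=8,j=1): S=58.5597, (K−S)⁺=94.8603, hold=93.2283 ⇒ V=94.8603 exercise | (k=8,j=2): S=76.5365, (K−S)⁺=76.8835, hold=75.2515 ⇒ V=76.8835 exercise | (k=8,j=3): S=100.0319, (K−S)⁺=53.3881, hold=51.7561 ⇒ V=53.3881 exercise | (k=8,j=4): S=130.7400, (K−S)⁺=22.6800, hold=21.0480 ⇒ V=22.6800 exercise | (k=8,j=5): S=170.8749, (K−S)⁺=0.0000, hold=1.9299 ⇒ V=1.9299 continue | (k=8,j=6): S=223.3306, (K−S)⁺=0.0000, hold=0.0000 ⇒ V=0.0000 continue | (k=8,j=7): S=291.8893, (K−S)⁺=0.0000, hold=0.0000 ⇒ V=0.0000 continue | (k=8,j=8): S=381.4943, (K−S)⁺=0.0000, hold=0.0000 ⇒ V=0.0000 continue  boundary S*=130.7400
step 7: (k=7,j=0): S=51.2229, (K−S)⁺=102.1971, hold=100.5652 ⇒ V=102.1971 exercise | (k=7,j=1): S=66.9474, (K−S)⁺=86.4726, hold=84.8406 ⇒ V=86.4726 exercise | (k=7,j=2): S=87.4991, (K−S)⁺=65.9209, hold=64.2889 ⇒ V=65.9209 exercise | (k=7,j=3): S=114.3598, (K−S)⁺=39.0602, hold=37.4282 ⇒ V=39.0602 exercise | (k=7,j=4): S=149.4663, (K−S)⁺=3.9537, hold=12.0380 ⇒ V=12.0380 continue | (k=7,j=5): S=195.3500, (K−S)⁺=0.0000, hold=0.9420 ⇒ V=0.9420 continue | (k=7,j=6): S=255.3190, (K−S)⁺=0.0000, hold=0.0000 ⇒ V=0.0000 continue | (k=7,j=7): S=333.6976, (K−S)⁺=0.0000, hold=0.0000 ⇒ V=0.0000 continue  boundary S*=114.3598
step 6: (k=6,j=0): S=58.5597, (K−S)⁺=94.8603, hold=93.2283 ⇒ V=94.8603 exercise | (k=6,j=1): S=76.5365, (K−S)⁺=76.8835, hold=75.2515 ⇒ V=76.8835 exercise | (k=6,j=2): S=100.0319, (K−S)⁺=53.3881, hold=51.7561 ⇒ V=53.3881 exercise | (k=6,j=3): S=130.7400, (K−S)⁺=22.6800, hold=25.1002 ⇒ V=25.1002 continue | (k=6,j=4): S=170.8749, (K−S)⁺=0.0000, hold=6.3483 ⇒ V=6.3483 continue | (k=6,j=5): S=223.3306, (K−S)⁺=0.0000, hold=0.4598 ⇒ V=0.4598 continue | (k=6,j=6): S=291.8893, (K−S)⁺=0.0000, hold=0.0000 ⇒ V=0.0000 continue  boundary S*=100.0319
step 5: (k=5,j=0): S=66.9474, (K−S)⁺=86.4726, hold=84.8406 ⇒ V=86.4726 exercise | (k=5,j=1): S=87.4991, (K−S)⁺=65.9209, hold=64.2889 ⇒ V=65.9209 exercise | (k=5,j=2): S=114.3598, (K−S)⁺=39.0602, hold=38.6413 ⇒ V=39.0602 exercise | (k=5,j=3): S=149.4663, (K−S)⁺=3.9537, hold=15.4341 ⇒ V=15.4341 continue | (k=5,j=4): S=195.3500, (K−S)⁺=0.0000, hold=3.3292 ⇒ V=3.3292 continue | (k=5,j=5): S=255.3190, (K−S)⁺=0.0000, hold=0.2245 ⇒ V=0.2245 continue  boundary S*=114.3598
step 4: (k=4,j=0): S=76.5365, (K−S)⁺=76.8835, hold=75.2515 ⇒ V=76.8835 exercise | (k=4,j=1): S=100.0319, (K−S)⁺=53.3881, hold=51.7561 ⇒ V=53.3881 exercise | (k=4,j=2): S=130.7400, (K−S)⁺=22.6800, hold=26.8024 ⇒ V=26.8024 continue | (k=4,j=3): S=170.8749, (K−S)⁺=0.0000, hold=9.2025 ⇒ V=9.2025 continue | (k=4,j=4): S=223.3306, (K−S)⁺=0.0000, hold=1.7376 ⇒ V=1.7376 continue  boundary S*=100.0319
step 3: (k=3,j=0): S=87.4991, (K−S)⁺=65.9209, hold=64.2889 ⇒ V=65.9209 exercise | (k=3,j=1): S=114.3598, (K−S)⁺=39.0602, hold=39.4945 ⇒ V=39.4945 continue | (k=3,j=2): S=149.4663, (K−S)⁺=3.9537, hold=17.6956 ⇒ V=17.6956 continue | (k=3,j=3): S=195.3500, (K−S)⁺=0.0000, hold=5.3630 ⇒ V=5.3630 continue  boundary S*=87.4991
step 2: (k=2,j=0): S=100.0319, (K−S)⁺=53.3881, hold=51.9738 ⇒ V=53.3881 exercise | (k=2,j=1): S=130.7400, (K−S)⁺=22.6800, hold=28.1480 ⇒ V=28.1480 continue | (k=2,j=2): S=170.8749, (K−S)⁺=0.0000, hold=11.3258 ⇒ V=11.3258 continue  boundary S*=100.0319
step 1: (k=1,j=0): S=114.3598, (K−S)⁺=39.0602, hold=40.1690 ⇒ V=40.1690 continue | (k=1,j=1): S=149.4663, (K−S)⁺=3.9537, hold=19.4167 ⇒ V=19.4167 continue  boundary S*=-
step 0: (k=0,j=0): S=130.7400, (K−S)⁺=22.6800, hold=29.3399 ⇒ V=29.3399 continue  boundary S*=-

price = 29.3399
boundary = - - 100.0319 87.4991 100.0319 114.3598 100.0319 114.3598 130.7400
tree:
29.3399
40.1690 19.4167
53.3881 28.1480 11.3258
65.9209 39.4945 17.6956 5.3630
76.8835 53.3881 26.8024 9.2025 1.7376
86.4726 65.9209 39.0602 15.4341 3.3292 0.2245
94.8603 76.8835 53.3881 25.1002 6.3483 0.4598 0.0000
102.1971 86.4726 65.9209 39.0602 12.0380 0.9420 0.0000 0.0000
108.6147 94.8603 76.8835 53.3881 22.6800 1.9299 0.0000 0.0000 0.0000
114.2283 102.1971 86.4726 65.9209 39.0602 3.9537 0.0000 0.0000 0.0000 0.0000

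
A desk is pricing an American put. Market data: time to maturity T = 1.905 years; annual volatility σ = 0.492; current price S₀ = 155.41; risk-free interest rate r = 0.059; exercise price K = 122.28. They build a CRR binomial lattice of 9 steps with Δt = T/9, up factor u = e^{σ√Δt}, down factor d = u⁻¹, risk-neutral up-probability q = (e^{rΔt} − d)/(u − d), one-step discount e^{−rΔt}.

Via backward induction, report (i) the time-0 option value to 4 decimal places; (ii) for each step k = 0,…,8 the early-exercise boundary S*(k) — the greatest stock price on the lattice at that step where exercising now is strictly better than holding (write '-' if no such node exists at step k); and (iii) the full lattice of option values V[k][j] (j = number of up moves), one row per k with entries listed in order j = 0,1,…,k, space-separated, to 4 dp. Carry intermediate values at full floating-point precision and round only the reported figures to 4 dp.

price = 16.9628
boundary = - - - - 62.8433 50.1134 62.8433 78.8068 98.8255
tree:
16.9628
24.2830 9.1993
33.8259 14.2202 3.8094
45.6542 21.4526 6.4822 0.9113
59.4367 31.4029 10.8570 1.7449 0.0000
72.1666 44.2589 17.8114 3.3411 0.0000 0.0000
82.3178 59.4367 28.4044 6.3974 0.0000 0.0000 0.0000
90.4128 72.1666 43.4732 12.2494 0.0000 0.0000 0.0000 0.0000
96.8680 82.3178 59.4367 23.4545 0.0000 0.0000 0.0000 0.0000 0.0000
102.0156 90.4128 72.1666 43.4732 0.0000 0.0000 0.0000 0.0000 0.0000 0.0000

Δt=0.21167, u=1.25402, d=0.79743, q=0.47117, disc=e^(-rΔt)=0.98759
k=9 terminal: V=max(K-S,0) → 102.0156 90.4128 72.1666 43.4732 0.0000 0.0000 0.0000 0.0000 0.0000 0.0000
k=8: j=0 S=25.4120 intr=96.8680 cont=95.3504 V=96.8680[EX]; j=1 S=39.9622 intr=82.3178 cont=80.8003 V=82.3178[EX]; j=2 S=62.8433 intr=59.4367 cont=57.9191 V=59.4367[EX]; j=3 S=98.8255 intr=23.4545 cont=22.7044 V=23.4545[EX]; j=4 S=155.4100 intr=0.0000 cont=0.0000 V=0.0000[hold]; j=5 S=244.3931 intr=0.0000 cont=0.0000 V=0.0000[hold]; j=6 S=384.3253 intr=0.0000 cont=0.0000 V=0.0000[hold]; j=7 S=604.3785 intr=0.0000 cont=0.0000 V=0.0000[hold]; j=8 S=950.4276 intr=0.0000 cont=0.0000 V=0.0000[hold]  S*(8)=98.8255
k=7: j=0 S=31.8672 intr=90.4128 cont=88.8952 V=90.4128[EX]; j=1 S=50.1134 intr=72.1666 cont=70.6490 V=72.1666[EX]; j=2 S=78.8068 intr=43.4732 cont=41.9556 V=43.4732[EX]; j=3 S=123.9293 intr=0.0000 cont=12.2494 V=12.2494[hold]; j=4 S=194.8875 intr=0.0000 cont=0.0000 V=0.0000[hold]; j=5 S=306.4742 intr=0.0000 cont=0.0000 V=0.0000[hold]; j=6 S=481.9522 intr=0.0000 cont=0.0000 V=0.0000[hold]; j=7 S=757.9037 intr=0.0000 cont=0.0000 V=0.0000[hold]  S*(7)=78.8068
k=6: j=0 S=39.9622 intr=82.3178 cont=80.8003 V=82.3178[EX]; j=1 S=62.8433 intr=59.4367 cont=57.9191 V=59.4367[EX]; j=2 S=98.8255 intr=23.4545 cont=28.4044 V=28.4044[hold]; j=3 S=155.4100 intr=0.0000 cont=6.3974 V=6.3974[hold]; j=4 S=244.3931 intr=0.0000 cont=0.0000 V=0.0000[hold]; j=5 S=384.3253 intr=0.0000 cont=0.0000 V=0.0000[hold]; j=6 S=604.3785 intr=0.0000 cont=0.0000 V=0.0000[hold]  S*(6)=62.8433
k=5: j=0 S=50.1134 intr=72.1666 cont=70.6490 V=72.1666[EX]; j=1 S=78.8068 intr=43.4732 cont=44.2589 V=44.2589[hold]; j=2 S=123.9293 intr=0.0000 cont=17.8114 V=17.8114[hold]; j=3 S=194.8875 intr=0.0000 cont=3.3411 V=3.3411[hold]; j=4 S=306.4742 intr=0.0000 cont=0.0000 V=0.0000[hold]; j=5 S=481.9522 intr=0.0000 cont=0.0000 V=0.0000[hold]  S*(5)=50.1134
k=4: j=0 S=62.8433 intr=59.4367 cont=58.2848 V=59.4367[EX]; j=1 S=98.8255 intr=23.4545 cont=31.4029 V=31.4029[hold]; j=2 S=155.4100 intr=0.0000 cont=10.8570 V=10.8570[hold]; j=3 S=244.3931 intr=0.0000 cont=1.7449 V=1.7449[hold]; j=4 S=384.3253 intr=0.0000 cont=0.0000 V=0.0000[hold]  S*(4)=62.8433
k=3: j=0 S=78.8068 intr=43.4732 cont=45.6542 V=45.6542[hold]; j=1 S=123.9293 intr=0.0000 cont=21.4526 V=21.4526[hold]; j=2 S=194.8875 intr=0.0000 cont=6.4822 V=6.4822[hold]; j=3 S=306.4742 intr=0.0000 cont=0.9113 V=0.9113[hold]  S*(3)=-
k=2: j=0 S=98.8255 intr=23.4545 cont=33.8259 V=33.8259[hold]; j=1 S=155.4100 intr=0.0000 cont=14.2202 V=14.2202[hold]; j=2 S=244.3931 intr=0.0000 cont=3.8094 V=3.8094[hold]  S*(2)=-
k=1: j=0 S=123.9293 intr=0.0000 cont=24.2830 V=24.2830[hold]; j=1 S=194.8875 intr=0.0000 cont=9.1993 V=9.1993[hold]  S*(1)=-
k=0: j=0 S=155.4100 intr=0.0000 cont=16.9628 V=16.9628[hold]  S*(0)=-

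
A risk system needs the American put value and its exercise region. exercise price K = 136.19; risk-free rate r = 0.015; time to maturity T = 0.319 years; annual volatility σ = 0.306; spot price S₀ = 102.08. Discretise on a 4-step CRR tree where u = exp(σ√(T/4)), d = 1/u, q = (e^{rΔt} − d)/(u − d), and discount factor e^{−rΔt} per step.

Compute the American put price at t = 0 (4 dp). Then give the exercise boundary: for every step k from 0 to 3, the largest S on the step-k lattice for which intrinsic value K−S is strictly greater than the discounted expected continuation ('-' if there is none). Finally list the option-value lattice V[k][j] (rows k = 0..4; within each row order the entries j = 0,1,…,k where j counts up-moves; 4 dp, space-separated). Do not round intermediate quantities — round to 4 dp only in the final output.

price = 34.2554
boundary = - 93.6292 102.0800 111.2936
tree:
34.2554
42.5608 25.5323
50.3120 34.1100 16.4990
57.4215 42.5608 24.8964 7.6344
63.9424 50.3120 34.1100 14.8513 0.0000

Δt=0.07975, u=1.09026, d=0.91721, q=0.48533, disc=e^(-rΔt)=0.99880
k=4 terminal: V=max(K-S,0) → 63.9424 50.3120 34.1100 14.8513 0.0000
k=3: j=0 S=78.7685 intr=57.4215 cont=57.2587 V=57.4215[EX]; j=1 S=93.6292 intr=42.5608 cont=42.3980 V=42.5608[EX]; j=2 S=111.2936 intr=24.8964 cont=24.7336 V=24.8964[EX]; j=3 S=132.2905 intr=3.8995 cont=7.6344 V=7.6344[hold]  S*(3)=111.2936
k=2: j=0 S=85.8780 intr=50.3120 cont=50.1492 V=50.3120[EX]; j=1 S=102.0800 intr=34.1100 cont=33.9472 V=34.1100[EX]; j=2 S=121.3387 intr=14.8513 cont=16.4990 V=16.4990[hold]  S*(2)=102.0800
k=1: j=0 S=93.6292 intr=42.5608 cont=42.3980 V=42.5608[EX]; j=1 S=111.2936 intr=24.8964 cont=25.5323 V=25.5323[hold]  S*(1)=93.6292
k=0: j=0 S=102.0800 intr=34.1100 cont=34.2554 V=34.2554[hold]  S*(0)=-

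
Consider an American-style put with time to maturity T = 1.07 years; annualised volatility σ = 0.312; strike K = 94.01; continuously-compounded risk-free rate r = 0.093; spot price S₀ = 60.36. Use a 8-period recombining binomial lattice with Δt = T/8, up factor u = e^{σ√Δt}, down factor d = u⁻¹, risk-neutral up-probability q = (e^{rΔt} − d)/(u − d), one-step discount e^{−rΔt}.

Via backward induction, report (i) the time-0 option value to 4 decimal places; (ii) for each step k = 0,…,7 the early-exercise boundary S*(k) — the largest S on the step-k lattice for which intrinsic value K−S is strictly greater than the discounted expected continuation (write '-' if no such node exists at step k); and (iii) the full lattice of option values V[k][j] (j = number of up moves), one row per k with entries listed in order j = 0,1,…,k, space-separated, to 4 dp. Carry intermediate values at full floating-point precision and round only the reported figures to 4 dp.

price = 33.6500
boundary = 60.3600 67.6556 60.3600 67.6556 75.8331 67.6556 75.8331 84.9990
tree:
33.6500
40.1589 26.3544
45.9659 33.6500 18.3808
51.1468 40.1589 26.3544 11.6393
55.7689 45.9659 33.6500 18.1769 6.0304
59.8927 51.1468 40.1589 26.3544 10.6965 1.9729
63.5717 55.7689 45.9659 33.6500 18.1769 4.2164 0.0000
66.8540 59.8927 51.1468 40.1589 26.3544 9.0110 0.0000 0.0000
69.7824 63.5717 55.7689 45.9659 33.6500 18.1769 0.0000 0.0000 0.0000

Δt=0.13375, u=1.12087, d=0.89217, q=0.52623, disc=e^(-rΔt)=0.98764
k=8 terminal: V=max(K-S,0) → 69.7824 63.5717 55.7689 45.9659 33.6500 18.1769 0.0000 0.0000 0.0000
k=7: j=0 S=27.1560 intr=66.8540 cont=65.6919 V=66.8540[EX]; j=1 S=34.1173 intr=59.8927 cont=58.7305 V=59.8927[EX]; j=2 S=42.8632 intr=51.1468 cont=49.9847 V=51.1468[EX]; j=3 S=53.8511 intr=40.1589 cont=38.9968 V=40.1589[EX]; j=4 S=67.6556 intr=26.3544 cont=25.1922 V=26.3544[EX]; j=5 S=84.9990 intr=9.0110 cont=8.5052 V=9.0110[EX]; j=6 S=106.7882 intr=0.0000 cont=0.0000 V=0.0000[hold]; j=7 S=134.1630 intr=0.0000 cont=0.0000 V=0.0000[hold]  S*(7)=84.9990
k=6: j=0 S=30.4383 intr=63.5717 cont=62.4096 V=63.5717[EX]; j=1 S=38.2411 intr=55.7689 cont=54.6068 V=55.7689[EX]; j=2 S=48.0441 intr=45.9659 cont=44.8038 V=45.9659[EX]; j=3 S=60.3600 intr=33.6500 cont=32.4879 V=33.6500[EX]; j=4 S=75.8331 intr=18.1769 cont=17.0148 V=18.1769[EX]; j=5 S=95.2727 intr=0.0000 cont=4.2164 V=4.2164[hold]; j=6 S=119.6956 intr=0.0000 cont=0.0000 V=0.0000[hold]  S*(6)=75.8331
k=5: j=0 S=34.1173 intr=59.8927 cont=58.7305 V=59.8927[EX]; j=1 S=42.8632 intr=51.1468 cont=49.9847 V=51.1468[EX]; j=2 S=53.8511 intr=40.1589 cont=38.9968 V=40.1589[EX]; j=3 S=67.6556 intr=26.3544 cont=25.1922 V=26.3544[EX]; j=4 S=84.9990 intr=9.0110 cont=10.6965 V=10.6965[hold]; j=5 S=106.7882 intr=0.0000 cont=1.9729 V=1.9729[hold]  S*(5)=67.6556
k=4: j=0 S=38.2411 intr=55.7689 cont=54.6068 V=55.7689[EX]; j=1 S=48.0441 intr=45.9659 cont=44.8038 V=45.9659[EX]; j=2 S=60.3600 intr=33.6500 cont=32.4879 V=33.6500[EX]; j=3 S=75.8331 intr=18.1769 cont=17.8908 V=18.1769[EX]; j=4 S=95.2727 intr=0.0000 cont=6.0304 V=6.0304[hold]  S*(4)=75.8331
k=3: j=0 S=42.8632 intr=51.1468 cont=49.9847 V=51.1468[EX]; j=1 S=53.8511 intr=40.1589 cont=38.9968 V=40.1589[EX]; j=2 S=67.6556 intr=26.3544 cont=25.1922 V=26.3544[EX]; j=3 S=84.9990 intr=9.0110 cont=11.6393 V=11.6393[hold]  S*(3)=67.6556
k=2: j=0 S=48.0441 intr=45.9659 cont=44.8038 V=45.9659[EX]; j=1 S=60.3600 intr=33.6500 cont=32.4879 V=33.6500[EX]; j=2 S=75.8331 intr=18.1769 cont=18.3808 V=18.3808[hold]  S*(2)=60.3600
k=1: j=0 S=53.8511 intr=40.1589 cont=38.9968 V=40.1589[EX]; j=1 S=67.6556 intr=26.3544 cont=25.2982 V=26.3544[EX]  S*(1)=67.6556
k=0: j=0 S=60.3600 intr=33.6500 cont=32.4879 V=33.6500[EX]  S*(0)=60.3600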